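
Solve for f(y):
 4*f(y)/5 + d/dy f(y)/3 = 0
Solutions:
 f(y) = C1*exp(-12*y/5)


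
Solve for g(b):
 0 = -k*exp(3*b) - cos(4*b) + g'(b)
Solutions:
 g(b) = C1 + k*exp(3*b)/3 + sin(4*b)/4


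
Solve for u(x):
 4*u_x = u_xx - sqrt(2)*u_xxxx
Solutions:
 u(x) = C1 + C2*exp(3^(1/3)*x*(sqrt(2)*3^(1/3)/(sqrt(3)*sqrt(216 - sqrt(2))/2 + 9*sqrt(2))^(1/3) + 2*(sqrt(3)*sqrt(216 - sqrt(2))/2 + 9*sqrt(2))^(1/3))/12)*sin(x*(-3*sqrt(6)/(3*sqrt(3)*sqrt(216 - sqrt(2))/2 + 27*sqrt(2))^(1/3) + 2*sqrt(3)*(3*sqrt(3)*sqrt(216 - sqrt(2))/2 + 27*sqrt(2))^(1/3))/12) + C3*exp(3^(1/3)*x*(sqrt(2)*3^(1/3)/(sqrt(3)*sqrt(216 - sqrt(2))/2 + 9*sqrt(2))^(1/3) + 2*(sqrt(3)*sqrt(216 - sqrt(2))/2 + 9*sqrt(2))^(1/3))/12)*cos(x*(-3*sqrt(6)/(3*sqrt(3)*sqrt(216 - sqrt(2))/2 + 27*sqrt(2))^(1/3) + 2*sqrt(3)*(3*sqrt(3)*sqrt(216 - sqrt(2))/2 + 27*sqrt(2))^(1/3))/12) + C4*exp(-3^(1/3)*x*(sqrt(2)*3^(1/3)/(sqrt(3)*sqrt(216 - sqrt(2))/2 + 9*sqrt(2))^(1/3) + 2*(sqrt(3)*sqrt(216 - sqrt(2))/2 + 9*sqrt(2))^(1/3))/6)


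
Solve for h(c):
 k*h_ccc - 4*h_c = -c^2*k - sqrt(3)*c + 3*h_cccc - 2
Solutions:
 h(c) = C1 + C2*exp(c*(-k^2/(-k^3/27 + sqrt(-k^6 + (486 - k^3)^2)/27 + 18)^(1/3) + 3*k - 9*(-k^3/27 + sqrt(-k^6 + (486 - k^3)^2)/27 + 18)^(1/3))/27) + C3*exp(c*(-4*k^2/((-1 + sqrt(3)*I)*(-k^3/27 + sqrt(-k^6 + (486 - k^3)^2)/27 + 18)^(1/3)) + 6*k + 9*(-k^3/27 + sqrt(-k^6 + (486 - k^3)^2)/27 + 18)^(1/3) - 9*sqrt(3)*I*(-k^3/27 + sqrt(-k^6 + (486 - k^3)^2)/27 + 18)^(1/3))/54) + C4*exp(c*(4*k^2/((1 + sqrt(3)*I)*(-k^3/27 + sqrt(-k^6 + (486 - k^3)^2)/27 + 18)^(1/3)) + 6*k + 9*(-k^3/27 + sqrt(-k^6 + (486 - k^3)^2)/27 + 18)^(1/3) + 9*sqrt(3)*I*(-k^3/27 + sqrt(-k^6 + (486 - k^3)^2)/27 + 18)^(1/3))/54) + c^3*k/12 + sqrt(3)*c^2/8 + c*k^2/8 + c/2


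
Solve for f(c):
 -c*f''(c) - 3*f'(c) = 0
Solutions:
 f(c) = C1 + C2/c^2


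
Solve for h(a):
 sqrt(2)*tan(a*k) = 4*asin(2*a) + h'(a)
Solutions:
 h(a) = C1 - 4*a*asin(2*a) - 2*sqrt(1 - 4*a^2) + sqrt(2)*Piecewise((-log(cos(a*k))/k, Ne(k, 0)), (0, True))


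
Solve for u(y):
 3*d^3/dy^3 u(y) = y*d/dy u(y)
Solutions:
 u(y) = C1 + Integral(C2*airyai(3^(2/3)*y/3) + C3*airybi(3^(2/3)*y/3), y)


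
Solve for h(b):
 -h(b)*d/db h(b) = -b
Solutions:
 h(b) = -sqrt(C1 + b^2)
 h(b) = sqrt(C1 + b^2)


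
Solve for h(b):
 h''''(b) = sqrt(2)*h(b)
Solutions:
 h(b) = C1*exp(-2^(1/8)*b) + C2*exp(2^(1/8)*b) + C3*sin(2^(1/8)*b) + C4*cos(2^(1/8)*b)


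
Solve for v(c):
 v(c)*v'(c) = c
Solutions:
 v(c) = -sqrt(C1 + c^2)
 v(c) = sqrt(C1 + c^2)


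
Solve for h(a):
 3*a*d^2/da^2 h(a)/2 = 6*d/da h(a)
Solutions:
 h(a) = C1 + C2*a^5


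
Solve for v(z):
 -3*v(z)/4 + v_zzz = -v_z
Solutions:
 v(z) = C1*exp(3^(1/3)*z*(-(27 + sqrt(921))^(1/3) + 4*3^(1/3)/(27 + sqrt(921))^(1/3))/12)*sin(3^(1/6)*z*((27 + sqrt(921))^(-1/3) + 3^(2/3)*(27 + sqrt(921))^(1/3)/12)) + C2*exp(3^(1/3)*z*(-(27 + sqrt(921))^(1/3) + 4*3^(1/3)/(27 + sqrt(921))^(1/3))/12)*cos(3^(1/6)*z*((27 + sqrt(921))^(-1/3) + 3^(2/3)*(27 + sqrt(921))^(1/3)/12)) + C3*exp(-3^(1/3)*z*(-(27 + sqrt(921))^(1/3) + 4*3^(1/3)/(27 + sqrt(921))^(1/3))/6)


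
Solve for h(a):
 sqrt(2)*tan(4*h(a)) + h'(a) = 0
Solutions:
 h(a) = -asin(C1*exp(-4*sqrt(2)*a))/4 + pi/4
 h(a) = asin(C1*exp(-4*sqrt(2)*a))/4


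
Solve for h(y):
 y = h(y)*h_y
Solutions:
 h(y) = -sqrt(C1 + y^2)
 h(y) = sqrt(C1 + y^2)


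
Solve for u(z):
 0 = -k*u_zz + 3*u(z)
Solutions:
 u(z) = C1*exp(-sqrt(3)*z*sqrt(1/k)) + C2*exp(sqrt(3)*z*sqrt(1/k))


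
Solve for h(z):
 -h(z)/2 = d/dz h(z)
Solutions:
 h(z) = C1*exp(-z/2)


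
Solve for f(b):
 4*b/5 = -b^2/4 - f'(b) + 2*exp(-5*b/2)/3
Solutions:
 f(b) = C1 - b^3/12 - 2*b^2/5 - 4*exp(-5*b/2)/15


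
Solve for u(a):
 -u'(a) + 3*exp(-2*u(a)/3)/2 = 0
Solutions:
 u(a) = 3*log(-sqrt(C1 + 3*a)) - 3*log(3)/2
 u(a) = 3*log(C1 + 3*a)/2 - 3*log(3)/2


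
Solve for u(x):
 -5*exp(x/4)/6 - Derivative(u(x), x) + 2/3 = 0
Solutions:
 u(x) = C1 + 2*x/3 - 10*exp(x/4)/3


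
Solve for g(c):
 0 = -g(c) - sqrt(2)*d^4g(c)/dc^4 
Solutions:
 g(c) = (C1*sin(2^(3/8)*c/2) + C2*cos(2^(3/8)*c/2))*exp(-2^(3/8)*c/2) + (C3*sin(2^(3/8)*c/2) + C4*cos(2^(3/8)*c/2))*exp(2^(3/8)*c/2)


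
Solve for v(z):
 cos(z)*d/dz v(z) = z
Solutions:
 v(z) = C1 + Integral(z/cos(z), z)


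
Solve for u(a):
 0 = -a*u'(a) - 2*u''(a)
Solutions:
 u(a) = C1 + C2*erf(a/2)


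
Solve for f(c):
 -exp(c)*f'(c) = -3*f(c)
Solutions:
 f(c) = C1*exp(-3*exp(-c))


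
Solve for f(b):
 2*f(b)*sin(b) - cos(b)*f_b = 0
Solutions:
 f(b) = C1/cos(b)^2


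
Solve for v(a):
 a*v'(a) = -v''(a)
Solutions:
 v(a) = C1 + C2*erf(sqrt(2)*a/2)


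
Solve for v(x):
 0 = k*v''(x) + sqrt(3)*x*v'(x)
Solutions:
 v(x) = C1 + C2*sqrt(k)*erf(sqrt(2)*3^(1/4)*x*sqrt(1/k)/2)


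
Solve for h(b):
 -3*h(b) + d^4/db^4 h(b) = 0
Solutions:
 h(b) = C1*exp(-3^(1/4)*b) + C2*exp(3^(1/4)*b) + C3*sin(3^(1/4)*b) + C4*cos(3^(1/4)*b)


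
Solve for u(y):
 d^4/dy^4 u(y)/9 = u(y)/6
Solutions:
 u(y) = C1*exp(-2^(3/4)*3^(1/4)*y/2) + C2*exp(2^(3/4)*3^(1/4)*y/2) + C3*sin(2^(3/4)*3^(1/4)*y/2) + C4*cos(2^(3/4)*3^(1/4)*y/2)


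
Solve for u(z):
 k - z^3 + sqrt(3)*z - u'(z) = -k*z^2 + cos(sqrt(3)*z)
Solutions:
 u(z) = C1 + k*z^3/3 + k*z - z^4/4 + sqrt(3)*z^2/2 - sqrt(3)*sin(sqrt(3)*z)/3


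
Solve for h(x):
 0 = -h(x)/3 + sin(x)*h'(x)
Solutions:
 h(x) = C1*(cos(x) - 1)^(1/6)/(cos(x) + 1)^(1/6)


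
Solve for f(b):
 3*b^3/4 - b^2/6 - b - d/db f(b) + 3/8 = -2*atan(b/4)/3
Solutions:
 f(b) = C1 + 3*b^4/16 - b^3/18 - b^2/2 + 2*b*atan(b/4)/3 + 3*b/8 - 4*log(b^2 + 16)/3


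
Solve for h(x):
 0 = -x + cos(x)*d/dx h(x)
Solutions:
 h(x) = C1 + Integral(x/cos(x), x)


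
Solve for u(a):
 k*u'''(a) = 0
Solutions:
 u(a) = C1 + C2*a + C3*a^2


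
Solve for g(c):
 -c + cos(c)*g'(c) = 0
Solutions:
 g(c) = C1 + Integral(c/cos(c), c)


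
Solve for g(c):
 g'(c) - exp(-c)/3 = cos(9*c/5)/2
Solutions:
 g(c) = C1 + 5*sin(9*c/5)/18 - exp(-c)/3


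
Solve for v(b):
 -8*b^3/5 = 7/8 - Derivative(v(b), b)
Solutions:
 v(b) = C1 + 2*b^4/5 + 7*b/8


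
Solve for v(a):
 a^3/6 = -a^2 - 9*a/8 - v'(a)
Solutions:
 v(a) = C1 - a^4/24 - a^3/3 - 9*a^2/16


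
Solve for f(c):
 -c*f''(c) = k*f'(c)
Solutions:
 f(c) = C1 + c^(1 - re(k))*(C2*sin(log(c)*Abs(im(k))) + C3*cos(log(c)*im(k)))


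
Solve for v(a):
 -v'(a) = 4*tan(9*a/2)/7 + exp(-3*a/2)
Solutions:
 v(a) = C1 - 4*log(tan(9*a/2)^2 + 1)/63 + 2*exp(-3*a/2)/3


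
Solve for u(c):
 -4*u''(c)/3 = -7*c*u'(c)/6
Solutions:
 u(c) = C1 + C2*erfi(sqrt(7)*c/4)


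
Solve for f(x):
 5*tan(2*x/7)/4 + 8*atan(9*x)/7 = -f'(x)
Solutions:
 f(x) = C1 - 8*x*atan(9*x)/7 + 4*log(81*x^2 + 1)/63 + 35*log(cos(2*x/7))/8


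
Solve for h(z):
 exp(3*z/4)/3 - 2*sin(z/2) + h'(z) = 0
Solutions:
 h(z) = C1 - 4*exp(3*z/4)/9 - 4*cos(z/2)


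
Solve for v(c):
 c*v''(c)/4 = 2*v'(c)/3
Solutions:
 v(c) = C1 + C2*c^(11/3)


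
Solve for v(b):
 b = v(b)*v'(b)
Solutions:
 v(b) = -sqrt(C1 + b^2)
 v(b) = sqrt(C1 + b^2)


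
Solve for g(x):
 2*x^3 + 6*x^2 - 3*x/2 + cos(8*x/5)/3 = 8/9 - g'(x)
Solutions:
 g(x) = C1 - x^4/2 - 2*x^3 + 3*x^2/4 + 8*x/9 - 5*sin(8*x/5)/24


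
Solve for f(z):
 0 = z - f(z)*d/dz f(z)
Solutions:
 f(z) = -sqrt(C1 + z^2)
 f(z) = sqrt(C1 + z^2)


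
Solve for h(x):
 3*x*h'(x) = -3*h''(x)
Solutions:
 h(x) = C1 + C2*erf(sqrt(2)*x/2)


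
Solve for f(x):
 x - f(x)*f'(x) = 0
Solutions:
 f(x) = -sqrt(C1 + x^2)
 f(x) = sqrt(C1 + x^2)


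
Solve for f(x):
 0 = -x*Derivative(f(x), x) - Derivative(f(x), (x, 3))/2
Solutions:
 f(x) = C1 + Integral(C2*airyai(-2^(1/3)*x) + C3*airybi(-2^(1/3)*x), x)


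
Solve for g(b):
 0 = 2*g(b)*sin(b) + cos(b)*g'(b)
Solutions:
 g(b) = C1*cos(b)^2


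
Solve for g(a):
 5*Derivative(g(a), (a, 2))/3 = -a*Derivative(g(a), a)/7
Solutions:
 g(a) = C1 + C2*erf(sqrt(210)*a/70)


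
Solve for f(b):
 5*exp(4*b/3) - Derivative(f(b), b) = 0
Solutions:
 f(b) = C1 + 15*exp(4*b/3)/4


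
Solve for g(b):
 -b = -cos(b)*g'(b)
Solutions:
 g(b) = C1 + Integral(b/cos(b), b)


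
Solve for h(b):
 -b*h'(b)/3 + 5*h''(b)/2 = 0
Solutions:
 h(b) = C1 + C2*erfi(sqrt(15)*b/15)


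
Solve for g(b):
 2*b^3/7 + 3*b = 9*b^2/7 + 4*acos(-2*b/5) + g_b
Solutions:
 g(b) = C1 + b^4/14 - 3*b^3/7 + 3*b^2/2 - 4*b*acos(-2*b/5) - 2*sqrt(25 - 4*b^2)


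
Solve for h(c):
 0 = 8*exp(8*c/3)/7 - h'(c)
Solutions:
 h(c) = C1 + 3*exp(8*c/3)/7


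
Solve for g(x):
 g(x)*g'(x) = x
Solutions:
 g(x) = -sqrt(C1 + x^2)
 g(x) = sqrt(C1 + x^2)


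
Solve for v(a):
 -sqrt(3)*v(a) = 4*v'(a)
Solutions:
 v(a) = C1*exp(-sqrt(3)*a/4)


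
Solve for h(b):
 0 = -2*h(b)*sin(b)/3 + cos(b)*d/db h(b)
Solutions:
 h(b) = C1/cos(b)^(2/3)


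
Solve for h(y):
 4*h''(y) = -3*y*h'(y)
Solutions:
 h(y) = C1 + C2*erf(sqrt(6)*y/4)


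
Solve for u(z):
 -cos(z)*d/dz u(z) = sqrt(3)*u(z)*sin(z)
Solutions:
 u(z) = C1*cos(z)^(sqrt(3))


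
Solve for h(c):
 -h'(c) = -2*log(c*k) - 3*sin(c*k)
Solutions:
 h(c) = C1 + 2*c*log(c*k) - 2*c + 3*Piecewise((-cos(c*k)/k, Ne(k, 0)), (0, True))


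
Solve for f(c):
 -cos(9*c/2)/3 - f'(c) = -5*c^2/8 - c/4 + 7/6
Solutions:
 f(c) = C1 + 5*c^3/24 + c^2/8 - 7*c/6 - 2*sin(9*c/2)/27


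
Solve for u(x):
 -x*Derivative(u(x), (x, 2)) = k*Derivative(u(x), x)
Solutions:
 u(x) = C1 + x^(1 - re(k))*(C2*sin(log(x)*Abs(im(k))) + C3*cos(log(x)*im(k)))


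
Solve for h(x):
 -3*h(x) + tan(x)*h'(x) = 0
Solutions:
 h(x) = C1*sin(x)^3


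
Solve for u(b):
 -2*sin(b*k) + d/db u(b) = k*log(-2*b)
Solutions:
 u(b) = C1 + b*k*(log(-b) - 1) + b*k*log(2) + 2*Piecewise((-cos(b*k)/k, Ne(k, 0)), (0, True))


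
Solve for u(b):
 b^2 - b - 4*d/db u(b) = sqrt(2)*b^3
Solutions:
 u(b) = C1 - sqrt(2)*b^4/16 + b^3/12 - b^2/8


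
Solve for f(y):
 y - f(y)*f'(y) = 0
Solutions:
 f(y) = -sqrt(C1 + y^2)
 f(y) = sqrt(C1 + y^2)


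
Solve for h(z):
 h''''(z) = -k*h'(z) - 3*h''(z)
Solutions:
 h(z) = C1 + C2*exp(2^(1/3)*z*(-2^(1/3)*(k + sqrt(k^2 + 4))^(1/3)/2 + (k + sqrt(k^2 + 4))^(-1/3))) + C3*exp(2^(1/3)*z*(2^(1/3)*(k + sqrt(k^2 + 4))^(1/3)/4 - 2^(1/3)*sqrt(3)*I*(k + sqrt(k^2 + 4))^(1/3)/4 + 2/((-1 + sqrt(3)*I)*(k + sqrt(k^2 + 4))^(1/3)))) + C4*exp(2^(1/3)*z*(2^(1/3)*(k + sqrt(k^2 + 4))^(1/3)/4 + 2^(1/3)*sqrt(3)*I*(k + sqrt(k^2 + 4))^(1/3)/4 - 2/((1 + sqrt(3)*I)*(k + sqrt(k^2 + 4))^(1/3))))


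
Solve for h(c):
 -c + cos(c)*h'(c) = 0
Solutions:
 h(c) = C1 + Integral(c/cos(c), c)


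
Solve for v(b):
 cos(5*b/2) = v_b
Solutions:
 v(b) = C1 + 2*sin(5*b/2)/5


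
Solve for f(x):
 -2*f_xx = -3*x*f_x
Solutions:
 f(x) = C1 + C2*erfi(sqrt(3)*x/2)


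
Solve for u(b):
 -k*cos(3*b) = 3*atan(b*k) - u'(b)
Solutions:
 u(b) = C1 + k*sin(3*b)/3 + 3*Piecewise((b*atan(b*k) - log(b^2*k^2 + 1)/(2*k), Ne(k, 0)), (0, True))


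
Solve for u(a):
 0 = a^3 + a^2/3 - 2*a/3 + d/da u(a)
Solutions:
 u(a) = C1 - a^4/4 - a^3/9 + a^2/3


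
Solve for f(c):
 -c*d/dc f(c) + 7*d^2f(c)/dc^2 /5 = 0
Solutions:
 f(c) = C1 + C2*erfi(sqrt(70)*c/14)


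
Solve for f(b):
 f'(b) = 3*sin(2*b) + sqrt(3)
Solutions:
 f(b) = C1 + sqrt(3)*b - 3*cos(2*b)/2


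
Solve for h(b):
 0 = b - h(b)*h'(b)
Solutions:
 h(b) = -sqrt(C1 + b^2)
 h(b) = sqrt(C1 + b^2)


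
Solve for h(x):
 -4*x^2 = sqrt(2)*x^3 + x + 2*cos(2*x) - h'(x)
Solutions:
 h(x) = C1 + sqrt(2)*x^4/4 + 4*x^3/3 + x^2/2 + sin(2*x)


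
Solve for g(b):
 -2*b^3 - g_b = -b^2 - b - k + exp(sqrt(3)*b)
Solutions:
 g(b) = C1 - b^4/2 + b^3/3 + b^2/2 + b*k - sqrt(3)*exp(sqrt(3)*b)/3


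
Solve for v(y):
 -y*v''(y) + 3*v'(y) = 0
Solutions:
 v(y) = C1 + C2*y^4


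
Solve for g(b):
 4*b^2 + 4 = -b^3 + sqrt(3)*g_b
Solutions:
 g(b) = C1 + sqrt(3)*b^4/12 + 4*sqrt(3)*b^3/9 + 4*sqrt(3)*b/3


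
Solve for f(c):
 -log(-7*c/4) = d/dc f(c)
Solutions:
 f(c) = C1 - c*log(-c) + c*(-log(7) + 1 + 2*log(2))


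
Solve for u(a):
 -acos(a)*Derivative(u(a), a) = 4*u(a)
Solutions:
 u(a) = C1*exp(-4*Integral(1/acos(a), a))


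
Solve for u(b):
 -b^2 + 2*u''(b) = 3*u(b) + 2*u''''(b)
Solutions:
 u(b) = -b^2/3 + (C1*sin(2^(3/4)*3^(1/4)*b*sin(atan(sqrt(5))/2)/2) + C2*cos(2^(3/4)*3^(1/4)*b*sin(atan(sqrt(5))/2)/2))*exp(-2^(3/4)*3^(1/4)*b*cos(atan(sqrt(5))/2)/2) + (C3*sin(2^(3/4)*3^(1/4)*b*sin(atan(sqrt(5))/2)/2) + C4*cos(2^(3/4)*3^(1/4)*b*sin(atan(sqrt(5))/2)/2))*exp(2^(3/4)*3^(1/4)*b*cos(atan(sqrt(5))/2)/2) - 4/9


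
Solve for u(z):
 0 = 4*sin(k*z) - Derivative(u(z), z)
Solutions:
 u(z) = C1 - 4*cos(k*z)/k


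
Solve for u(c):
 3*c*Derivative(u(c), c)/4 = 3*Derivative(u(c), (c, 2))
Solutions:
 u(c) = C1 + C2*erfi(sqrt(2)*c/4)


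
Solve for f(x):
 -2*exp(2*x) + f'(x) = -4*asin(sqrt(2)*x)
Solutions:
 f(x) = C1 - 4*x*asin(sqrt(2)*x) - 2*sqrt(2)*sqrt(1 - 2*x^2) + exp(2*x)


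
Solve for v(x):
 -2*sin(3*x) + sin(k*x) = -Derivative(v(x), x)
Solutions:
 v(x) = C1 - 2*cos(3*x)/3 + cos(k*x)/k


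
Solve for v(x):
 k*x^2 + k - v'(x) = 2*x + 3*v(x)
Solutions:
 v(x) = C1*exp(-3*x) + k*x^2/3 - 2*k*x/9 + 11*k/27 - 2*x/3 + 2/9


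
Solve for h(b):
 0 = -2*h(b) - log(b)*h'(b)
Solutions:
 h(b) = C1*exp(-2*li(b))


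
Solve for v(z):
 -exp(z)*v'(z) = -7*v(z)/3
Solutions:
 v(z) = C1*exp(-7*exp(-z)/3)


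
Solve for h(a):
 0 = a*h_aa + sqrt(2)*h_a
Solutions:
 h(a) = C1 + C2*a^(1 - sqrt(2))


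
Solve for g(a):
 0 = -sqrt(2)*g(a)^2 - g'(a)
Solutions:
 g(a) = 1/(C1 + sqrt(2)*a)


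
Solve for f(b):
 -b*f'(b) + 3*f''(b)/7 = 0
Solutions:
 f(b) = C1 + C2*erfi(sqrt(42)*b/6)


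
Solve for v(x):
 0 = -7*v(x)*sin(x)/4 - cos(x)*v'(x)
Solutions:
 v(x) = C1*cos(x)^(7/4)


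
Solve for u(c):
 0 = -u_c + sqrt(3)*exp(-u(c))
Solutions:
 u(c) = log(C1 + sqrt(3)*c)


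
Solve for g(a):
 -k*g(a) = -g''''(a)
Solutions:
 g(a) = C1*exp(-a*k^(1/4)) + C2*exp(a*k^(1/4)) + C3*exp(-I*a*k^(1/4)) + C4*exp(I*a*k^(1/4))


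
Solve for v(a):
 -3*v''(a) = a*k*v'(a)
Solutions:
 v(a) = Piecewise((-sqrt(6)*sqrt(pi)*C1*erf(sqrt(6)*a*sqrt(k)/6)/(2*sqrt(k)) - C2, (k > 0) | (k < 0)), (-C1*a - C2, True))


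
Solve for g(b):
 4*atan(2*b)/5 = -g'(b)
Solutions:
 g(b) = C1 - 4*b*atan(2*b)/5 + log(4*b^2 + 1)/5


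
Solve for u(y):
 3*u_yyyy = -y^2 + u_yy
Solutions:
 u(y) = C1 + C2*y + C3*exp(-sqrt(3)*y/3) + C4*exp(sqrt(3)*y/3) + y^4/12 + 3*y^2


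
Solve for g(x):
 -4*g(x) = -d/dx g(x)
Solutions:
 g(x) = C1*exp(4*x)


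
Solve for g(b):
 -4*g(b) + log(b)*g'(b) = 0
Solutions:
 g(b) = C1*exp(4*li(b))


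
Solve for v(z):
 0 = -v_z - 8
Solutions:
 v(z) = C1 - 8*z


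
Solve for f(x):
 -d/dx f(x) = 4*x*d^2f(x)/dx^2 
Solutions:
 f(x) = C1 + C2*x^(3/4)


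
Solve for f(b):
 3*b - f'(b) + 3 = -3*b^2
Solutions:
 f(b) = C1 + b^3 + 3*b^2/2 + 3*b


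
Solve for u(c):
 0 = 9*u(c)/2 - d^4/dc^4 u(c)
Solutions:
 u(c) = C1*exp(-2^(3/4)*sqrt(3)*c/2) + C2*exp(2^(3/4)*sqrt(3)*c/2) + C3*sin(2^(3/4)*sqrt(3)*c/2) + C4*cos(2^(3/4)*sqrt(3)*c/2)


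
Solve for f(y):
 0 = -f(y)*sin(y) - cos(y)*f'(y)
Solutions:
 f(y) = C1*cos(y)


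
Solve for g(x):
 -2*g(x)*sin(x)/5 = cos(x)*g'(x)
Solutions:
 g(x) = C1*cos(x)^(2/5)


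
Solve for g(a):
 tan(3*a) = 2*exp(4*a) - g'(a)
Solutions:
 g(a) = C1 + exp(4*a)/2 + log(cos(3*a))/3


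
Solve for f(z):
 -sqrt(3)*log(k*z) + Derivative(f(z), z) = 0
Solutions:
 f(z) = C1 + sqrt(3)*z*log(k*z) - sqrt(3)*z


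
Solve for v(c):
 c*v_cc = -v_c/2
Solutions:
 v(c) = C1 + C2*sqrt(c)


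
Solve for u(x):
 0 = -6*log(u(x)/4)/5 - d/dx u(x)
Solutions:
 -5*Integral(1/(-log(_y) + 2*log(2)), (_y, u(x)))/6 = C1 - x


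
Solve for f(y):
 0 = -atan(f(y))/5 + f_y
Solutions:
 Integral(1/atan(_y), (_y, f(y))) = C1 + y/5


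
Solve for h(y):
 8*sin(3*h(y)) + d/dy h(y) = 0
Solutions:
 h(y) = -acos((-C1 - exp(48*y))/(C1 - exp(48*y)))/3 + 2*pi/3
 h(y) = acos((-C1 - exp(48*y))/(C1 - exp(48*y)))/3


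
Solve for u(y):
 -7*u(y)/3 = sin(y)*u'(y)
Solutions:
 u(y) = C1*(cos(y) + 1)^(7/6)/(cos(y) - 1)^(7/6)


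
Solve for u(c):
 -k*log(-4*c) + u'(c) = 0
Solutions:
 u(c) = C1 + c*k*log(-c) + c*k*(-1 + 2*log(2))


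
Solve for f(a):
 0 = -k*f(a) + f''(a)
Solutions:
 f(a) = C1*exp(-a*sqrt(k)) + C2*exp(a*sqrt(k))


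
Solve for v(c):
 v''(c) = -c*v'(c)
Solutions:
 v(c) = C1 + C2*erf(sqrt(2)*c/2)


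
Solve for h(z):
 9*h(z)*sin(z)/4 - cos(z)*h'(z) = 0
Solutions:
 h(z) = C1/cos(z)^(9/4)


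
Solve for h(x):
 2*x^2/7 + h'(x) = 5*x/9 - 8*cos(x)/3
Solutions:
 h(x) = C1 - 2*x^3/21 + 5*x^2/18 - 8*sin(x)/3


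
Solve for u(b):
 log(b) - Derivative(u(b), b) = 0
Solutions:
 u(b) = C1 + b*log(b) - b


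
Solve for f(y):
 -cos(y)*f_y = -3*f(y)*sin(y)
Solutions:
 f(y) = C1/cos(y)^3


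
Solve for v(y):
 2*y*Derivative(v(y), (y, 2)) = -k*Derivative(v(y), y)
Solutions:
 v(y) = C1 + y^(1 - re(k)/2)*(C2*sin(log(y)*Abs(im(k))/2) + C3*cos(log(y)*im(k)/2))


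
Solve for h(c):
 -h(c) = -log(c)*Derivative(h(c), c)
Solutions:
 h(c) = C1*exp(li(c))


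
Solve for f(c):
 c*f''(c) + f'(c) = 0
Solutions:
 f(c) = C1 + C2*log(c)


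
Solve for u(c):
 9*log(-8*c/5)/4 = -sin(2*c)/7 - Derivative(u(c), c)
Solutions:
 u(c) = C1 - 9*c*log(-c)/4 - 7*c*log(2) + c*log(10)/4 + 9*c/4 + 2*c*log(5) + cos(2*c)/14


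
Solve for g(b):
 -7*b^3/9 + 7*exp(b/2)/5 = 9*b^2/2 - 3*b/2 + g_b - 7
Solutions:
 g(b) = C1 - 7*b^4/36 - 3*b^3/2 + 3*b^2/4 + 7*b + 14*exp(b/2)/5


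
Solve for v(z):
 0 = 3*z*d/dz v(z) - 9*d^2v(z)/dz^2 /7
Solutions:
 v(z) = C1 + C2*erfi(sqrt(42)*z/6)


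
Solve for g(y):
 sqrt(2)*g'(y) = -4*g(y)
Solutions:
 g(y) = C1*exp(-2*sqrt(2)*y)


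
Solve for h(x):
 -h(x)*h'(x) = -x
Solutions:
 h(x) = -sqrt(C1 + x^2)
 h(x) = sqrt(C1 + x^2)


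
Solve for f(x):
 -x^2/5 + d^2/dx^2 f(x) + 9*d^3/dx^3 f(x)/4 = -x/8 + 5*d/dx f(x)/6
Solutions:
 f(x) = C1 + C2*exp(x*(-2 + sqrt(34))/9) + C3*exp(-x*(2 + sqrt(34))/9) - 2*x^3/25 - 213*x^2/1000 - 2259*x/1250


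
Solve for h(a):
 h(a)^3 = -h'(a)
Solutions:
 h(a) = -sqrt(2)*sqrt(-1/(C1 - a))/2
 h(a) = sqrt(2)*sqrt(-1/(C1 - a))/2


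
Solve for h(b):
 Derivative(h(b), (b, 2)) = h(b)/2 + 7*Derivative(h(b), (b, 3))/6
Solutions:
 h(b) = C1*exp(b*(8*2^(1/3)/(7*sqrt(345) + 131)^(1/3) + 8 + 2^(2/3)*(7*sqrt(345) + 131)^(1/3))/28)*sin(2^(1/3)*sqrt(3)*b*(-2^(1/3)*(7*sqrt(345) + 131)^(1/3) + 8/(7*sqrt(345) + 131)^(1/3))/28) + C2*exp(b*(8*2^(1/3)/(7*sqrt(345) + 131)^(1/3) + 8 + 2^(2/3)*(7*sqrt(345) + 131)^(1/3))/28)*cos(2^(1/3)*sqrt(3)*b*(-2^(1/3)*(7*sqrt(345) + 131)^(1/3) + 8/(7*sqrt(345) + 131)^(1/3))/28) + C3*exp(b*(-2^(2/3)*(7*sqrt(345) + 131)^(1/3) - 8*2^(1/3)/(7*sqrt(345) + 131)^(1/3) + 4)/14)


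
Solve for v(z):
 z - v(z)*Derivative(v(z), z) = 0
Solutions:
 v(z) = -sqrt(C1 + z^2)
 v(z) = sqrt(C1 + z^2)


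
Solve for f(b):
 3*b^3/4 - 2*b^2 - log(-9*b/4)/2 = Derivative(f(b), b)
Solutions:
 f(b) = C1 + 3*b^4/16 - 2*b^3/3 - b*log(-b)/2 + b*(-log(3) + 1/2 + log(2))


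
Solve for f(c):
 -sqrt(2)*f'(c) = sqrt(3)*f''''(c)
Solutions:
 f(c) = C1 + C4*exp(-2^(1/6)*3^(5/6)*c/3) + (C2*sin(2^(1/6)*3^(1/3)*c/2) + C3*cos(2^(1/6)*3^(1/3)*c/2))*exp(2^(1/6)*3^(5/6)*c/6)


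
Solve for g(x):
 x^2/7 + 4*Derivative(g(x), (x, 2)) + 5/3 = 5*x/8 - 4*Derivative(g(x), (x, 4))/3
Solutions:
 g(x) = C1 + C2*x + C3*sin(sqrt(3)*x) + C4*cos(sqrt(3)*x) - x^4/336 + 5*x^3/192 - 11*x^2/56


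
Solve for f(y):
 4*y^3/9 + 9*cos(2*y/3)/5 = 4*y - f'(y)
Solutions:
 f(y) = C1 - y^4/9 + 2*y^2 - 27*sin(2*y/3)/10


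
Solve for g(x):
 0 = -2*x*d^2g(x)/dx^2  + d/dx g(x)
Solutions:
 g(x) = C1 + C2*x^(3/2)


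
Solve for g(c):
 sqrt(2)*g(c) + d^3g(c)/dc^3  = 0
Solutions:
 g(c) = C3*exp(-2^(1/6)*c) + (C1*sin(2^(1/6)*sqrt(3)*c/2) + C2*cos(2^(1/6)*sqrt(3)*c/2))*exp(2^(1/6)*c/2)


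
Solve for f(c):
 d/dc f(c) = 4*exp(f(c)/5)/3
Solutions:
 f(c) = 5*log(-1/(C1 + 4*c)) + 5*log(15)


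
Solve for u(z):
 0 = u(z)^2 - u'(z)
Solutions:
 u(z) = -1/(C1 + z)


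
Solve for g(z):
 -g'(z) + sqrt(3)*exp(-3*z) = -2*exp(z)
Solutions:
 g(z) = C1 + 2*exp(z) - sqrt(3)*exp(-3*z)/3


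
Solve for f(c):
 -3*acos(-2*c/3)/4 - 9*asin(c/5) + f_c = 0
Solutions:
 f(c) = C1 + 3*c*acos(-2*c/3)/4 + 9*c*asin(c/5) + 3*sqrt(9 - 4*c^2)/8 + 9*sqrt(25 - c^2)


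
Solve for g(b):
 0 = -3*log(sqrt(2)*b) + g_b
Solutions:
 g(b) = C1 + 3*b*log(b) - 3*b + 3*b*log(2)/2


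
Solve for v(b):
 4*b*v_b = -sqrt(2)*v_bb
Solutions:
 v(b) = C1 + C2*erf(2^(1/4)*b)


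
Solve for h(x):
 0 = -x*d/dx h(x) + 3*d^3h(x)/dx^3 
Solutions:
 h(x) = C1 + Integral(C2*airyai(3^(2/3)*x/3) + C3*airybi(3^(2/3)*x/3), x)


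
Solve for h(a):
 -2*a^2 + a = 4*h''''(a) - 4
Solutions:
 h(a) = C1 + C2*a + C3*a^2 + C4*a^3 - a^6/720 + a^5/480 + a^4/24


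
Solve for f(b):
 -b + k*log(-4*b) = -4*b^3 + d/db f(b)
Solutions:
 f(b) = C1 + b^4 - b^2/2 + b*k*log(-b) + b*k*(-1 + 2*log(2))


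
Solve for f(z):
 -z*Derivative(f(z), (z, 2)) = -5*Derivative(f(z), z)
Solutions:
 f(z) = C1 + C2*z^6


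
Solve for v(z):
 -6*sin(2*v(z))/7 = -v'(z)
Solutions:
 -6*z/7 + log(cos(2*v(z)) - 1)/4 - log(cos(2*v(z)) + 1)/4 = C1


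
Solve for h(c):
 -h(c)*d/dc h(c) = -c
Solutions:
 h(c) = -sqrt(C1 + c^2)
 h(c) = sqrt(C1 + c^2)


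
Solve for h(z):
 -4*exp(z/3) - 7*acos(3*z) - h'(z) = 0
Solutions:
 h(z) = C1 - 7*z*acos(3*z) + 7*sqrt(1 - 9*z^2)/3 - 12*exp(z/3)


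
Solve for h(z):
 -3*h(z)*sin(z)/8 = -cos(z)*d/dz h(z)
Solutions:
 h(z) = C1/cos(z)^(3/8)


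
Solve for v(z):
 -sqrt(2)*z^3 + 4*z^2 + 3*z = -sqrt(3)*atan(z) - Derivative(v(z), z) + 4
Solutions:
 v(z) = C1 + sqrt(2)*z^4/4 - 4*z^3/3 - 3*z^2/2 + 4*z - sqrt(3)*(z*atan(z) - log(z^2 + 1)/2)


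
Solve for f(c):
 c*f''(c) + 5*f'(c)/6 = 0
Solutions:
 f(c) = C1 + C2*c^(1/6)


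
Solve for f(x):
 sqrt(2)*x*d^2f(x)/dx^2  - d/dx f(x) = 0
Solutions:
 f(x) = C1 + C2*x^(sqrt(2)/2 + 1)


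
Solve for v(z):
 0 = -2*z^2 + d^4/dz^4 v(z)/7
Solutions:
 v(z) = C1 + C2*z + C3*z^2 + C4*z^3 + 7*z^6/180


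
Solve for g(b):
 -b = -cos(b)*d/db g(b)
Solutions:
 g(b) = C1 + Integral(b/cos(b), b)


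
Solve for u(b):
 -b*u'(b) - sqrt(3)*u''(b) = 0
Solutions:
 u(b) = C1 + C2*erf(sqrt(2)*3^(3/4)*b/6)


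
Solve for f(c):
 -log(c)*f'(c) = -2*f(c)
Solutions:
 f(c) = C1*exp(2*li(c))


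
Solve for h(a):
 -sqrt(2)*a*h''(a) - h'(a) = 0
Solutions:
 h(a) = C1 + C2*a^(1 - sqrt(2)/2)


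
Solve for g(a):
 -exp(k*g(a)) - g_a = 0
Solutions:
 g(a) = Piecewise((log(1/(C1*k + a*k))/k, Ne(k, 0)), (nan, True))
 g(a) = Piecewise((C1 - a, Eq(k, 0)), (nan, True))


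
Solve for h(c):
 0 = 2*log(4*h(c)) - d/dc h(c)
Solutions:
 -Integral(1/(log(_y) + 2*log(2)), (_y, h(c)))/2 = C1 - c


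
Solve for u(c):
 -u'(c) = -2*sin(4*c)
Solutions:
 u(c) = C1 - cos(4*c)/2


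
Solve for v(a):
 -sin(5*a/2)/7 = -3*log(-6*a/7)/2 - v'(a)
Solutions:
 v(a) = C1 - 3*a*log(-a)/2 - 2*a*log(6) + 3*a/2 + a*log(42)/2 + a*log(7) - 2*cos(5*a/2)/35


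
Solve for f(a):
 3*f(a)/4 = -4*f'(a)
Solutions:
 f(a) = C1*exp(-3*a/16)


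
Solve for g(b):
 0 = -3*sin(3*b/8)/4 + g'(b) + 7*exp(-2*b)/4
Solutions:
 g(b) = C1 - 2*cos(3*b/8) + 7*exp(-2*b)/8


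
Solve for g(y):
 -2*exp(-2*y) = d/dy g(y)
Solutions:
 g(y) = C1 + exp(-2*y)


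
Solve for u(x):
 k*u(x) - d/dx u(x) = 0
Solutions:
 u(x) = C1*exp(k*x)


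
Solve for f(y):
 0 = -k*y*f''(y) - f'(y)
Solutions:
 f(y) = C1 + y^(((re(k) - 1)*re(k) + im(k)^2)/(re(k)^2 + im(k)^2))*(C2*sin(log(y)*Abs(im(k))/(re(k)^2 + im(k)^2)) + C3*cos(log(y)*im(k)/(re(k)^2 + im(k)^2)))


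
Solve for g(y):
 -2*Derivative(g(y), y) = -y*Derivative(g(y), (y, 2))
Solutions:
 g(y) = C1 + C2*y^3


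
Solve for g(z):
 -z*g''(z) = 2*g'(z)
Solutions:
 g(z) = C1 + C2/z


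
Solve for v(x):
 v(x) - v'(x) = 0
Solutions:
 v(x) = C1*exp(x)


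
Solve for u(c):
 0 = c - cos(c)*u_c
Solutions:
 u(c) = C1 + Integral(c/cos(c), c)


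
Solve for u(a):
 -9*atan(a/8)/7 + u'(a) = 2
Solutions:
 u(a) = C1 + 9*a*atan(a/8)/7 + 2*a - 36*log(a^2 + 64)/7


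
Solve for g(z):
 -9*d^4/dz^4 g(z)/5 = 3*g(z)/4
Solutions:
 g(z) = (C1*sin(3^(3/4)*5^(1/4)*z/6) + C2*cos(3^(3/4)*5^(1/4)*z/6))*exp(-3^(3/4)*5^(1/4)*z/6) + (C3*sin(3^(3/4)*5^(1/4)*z/6) + C4*cos(3^(3/4)*5^(1/4)*z/6))*exp(3^(3/4)*5^(1/4)*z/6)


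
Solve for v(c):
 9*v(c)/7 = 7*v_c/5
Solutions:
 v(c) = C1*exp(45*c/49)


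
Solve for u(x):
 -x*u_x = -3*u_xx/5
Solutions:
 u(x) = C1 + C2*erfi(sqrt(30)*x/6)


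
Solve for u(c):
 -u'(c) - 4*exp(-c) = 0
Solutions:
 u(c) = C1 + 4*exp(-c)


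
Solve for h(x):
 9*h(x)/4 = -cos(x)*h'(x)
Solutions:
 h(x) = C1*(sin(x) - 1)^(9/8)/(sin(x) + 1)^(9/8)


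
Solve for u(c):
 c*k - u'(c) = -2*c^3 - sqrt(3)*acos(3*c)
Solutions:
 u(c) = C1 + c^4/2 + c^2*k/2 + sqrt(3)*(c*acos(3*c) - sqrt(1 - 9*c^2)/3)


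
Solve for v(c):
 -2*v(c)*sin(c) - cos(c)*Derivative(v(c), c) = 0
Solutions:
 v(c) = C1*cos(c)^2


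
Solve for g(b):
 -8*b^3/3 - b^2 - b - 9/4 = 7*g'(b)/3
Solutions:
 g(b) = C1 - 2*b^4/7 - b^3/7 - 3*b^2/14 - 27*b/28


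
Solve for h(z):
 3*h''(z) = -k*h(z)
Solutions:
 h(z) = C1*exp(-sqrt(3)*z*sqrt(-k)/3) + C2*exp(sqrt(3)*z*sqrt(-k)/3)


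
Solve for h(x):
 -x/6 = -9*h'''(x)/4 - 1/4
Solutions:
 h(x) = C1 + C2*x + C3*x^2 + x^4/324 - x^3/54


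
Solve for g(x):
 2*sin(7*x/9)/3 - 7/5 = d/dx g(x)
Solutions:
 g(x) = C1 - 7*x/5 - 6*cos(7*x/9)/7


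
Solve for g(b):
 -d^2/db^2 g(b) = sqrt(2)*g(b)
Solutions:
 g(b) = C1*sin(2^(1/4)*b) + C2*cos(2^(1/4)*b)


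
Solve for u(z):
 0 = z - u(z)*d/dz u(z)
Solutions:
 u(z) = -sqrt(C1 + z^2)
 u(z) = sqrt(C1 + z^2)


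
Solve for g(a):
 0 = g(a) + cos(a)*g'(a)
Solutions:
 g(a) = C1*sqrt(sin(a) - 1)/sqrt(sin(a) + 1)


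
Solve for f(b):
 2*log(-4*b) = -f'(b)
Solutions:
 f(b) = C1 - 2*b*log(-b) + 2*b*(1 - 2*log(2))


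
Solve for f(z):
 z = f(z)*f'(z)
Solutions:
 f(z) = -sqrt(C1 + z^2)
 f(z) = sqrt(C1 + z^2)


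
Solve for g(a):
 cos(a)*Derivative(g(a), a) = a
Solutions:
 g(a) = C1 + Integral(a/cos(a), a)


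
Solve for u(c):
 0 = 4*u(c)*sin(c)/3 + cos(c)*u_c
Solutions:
 u(c) = C1*cos(c)^(4/3)


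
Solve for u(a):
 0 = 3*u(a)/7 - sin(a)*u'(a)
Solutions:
 u(a) = C1*(cos(a) - 1)^(3/14)/(cos(a) + 1)^(3/14)


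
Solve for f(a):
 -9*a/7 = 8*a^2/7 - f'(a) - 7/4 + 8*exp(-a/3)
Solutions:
 f(a) = C1 + 8*a^3/21 + 9*a^2/14 - 7*a/4 - 24*exp(-a/3)


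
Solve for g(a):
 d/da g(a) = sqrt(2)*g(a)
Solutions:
 g(a) = C1*exp(sqrt(2)*a)


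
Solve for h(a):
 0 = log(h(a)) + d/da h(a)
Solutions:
 li(h(a)) = C1 - a


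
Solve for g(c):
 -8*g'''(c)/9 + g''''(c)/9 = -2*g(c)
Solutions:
 g(c) = C1*exp(c*(-sqrt(2)*sqrt(6^(2/3)/(sqrt(138) + 12)^(1/3) + 6^(1/3)*(sqrt(138) + 12)^(1/3) + 8)/2 + 2))*sin(sqrt(2)*c*sqrt(-16 + 6^(2/3)/(sqrt(138) + 12)^(1/3) + 6^(1/3)*(sqrt(138) + 12)^(1/3) + 32*sqrt(2)/sqrt(6^(2/3)/(sqrt(138) + 12)^(1/3) + 6^(1/3)*(sqrt(138) + 12)^(1/3) + 8))/2) + C2*exp(c*(-sqrt(2)*sqrt(6^(2/3)/(sqrt(138) + 12)^(1/3) + 6^(1/3)*(sqrt(138) + 12)^(1/3) + 8)/2 + 2))*cos(sqrt(2)*c*sqrt(-16 + 6^(2/3)/(sqrt(138) + 12)^(1/3) + 6^(1/3)*(sqrt(138) + 12)^(1/3) + 32*sqrt(2)/sqrt(6^(2/3)/(sqrt(138) + 12)^(1/3) + 6^(1/3)*(sqrt(138) + 12)^(1/3) + 8))/2) + C3*exp(c*(2 + sqrt(2)*sqrt(6^(2/3)/(sqrt(138) + 12)^(1/3) + 6^(1/3)*(sqrt(138) + 12)^(1/3) + 8)/2 + sqrt(2)*sqrt(-6^(1/3)*(sqrt(138) + 12)^(1/3) - 6^(2/3)/(sqrt(138) + 12)^(1/3) + 32*sqrt(2)/sqrt(6^(2/3)/(sqrt(138) + 12)^(1/3) + 6^(1/3)*(sqrt(138) + 12)^(1/3) + 8) + 16)/2)) + C4*exp(c*(-sqrt(2)*sqrt(-6^(1/3)*(sqrt(138) + 12)^(1/3) - 6^(2/3)/(sqrt(138) + 12)^(1/3) + 32*sqrt(2)/sqrt(6^(2/3)/(sqrt(138) + 12)^(1/3) + 6^(1/3)*(sqrt(138) + 12)^(1/3) + 8) + 16)/2 + 2 + sqrt(2)*sqrt(6^(2/3)/(sqrt(138) + 12)^(1/3) + 6^(1/3)*(sqrt(138) + 12)^(1/3) + 8)/2))


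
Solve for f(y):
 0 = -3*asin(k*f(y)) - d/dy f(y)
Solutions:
 Integral(1/asin(_y*k), (_y, f(y))) = C1 - 3*y


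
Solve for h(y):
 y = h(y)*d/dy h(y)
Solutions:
 h(y) = -sqrt(C1 + y^2)
 h(y) = sqrt(C1 + y^2)


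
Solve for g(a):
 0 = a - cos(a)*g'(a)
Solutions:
 g(a) = C1 + Integral(a/cos(a), a)


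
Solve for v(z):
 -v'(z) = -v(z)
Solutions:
 v(z) = C1*exp(z)


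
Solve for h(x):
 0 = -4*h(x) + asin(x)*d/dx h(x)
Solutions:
 h(x) = C1*exp(4*Integral(1/asin(x), x))


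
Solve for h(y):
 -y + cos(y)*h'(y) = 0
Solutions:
 h(y) = C1 + Integral(y/cos(y), y)


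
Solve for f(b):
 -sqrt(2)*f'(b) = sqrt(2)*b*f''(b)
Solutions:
 f(b) = C1 + C2*log(b)


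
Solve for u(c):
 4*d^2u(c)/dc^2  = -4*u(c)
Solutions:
 u(c) = C1*sin(c) + C2*cos(c)


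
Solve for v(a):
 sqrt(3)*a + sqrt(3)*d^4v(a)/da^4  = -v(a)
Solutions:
 v(a) = -sqrt(3)*a + (C1*sin(sqrt(2)*3^(7/8)*a/6) + C2*cos(sqrt(2)*3^(7/8)*a/6))*exp(-sqrt(2)*3^(7/8)*a/6) + (C3*sin(sqrt(2)*3^(7/8)*a/6) + C4*cos(sqrt(2)*3^(7/8)*a/6))*exp(sqrt(2)*3^(7/8)*a/6)


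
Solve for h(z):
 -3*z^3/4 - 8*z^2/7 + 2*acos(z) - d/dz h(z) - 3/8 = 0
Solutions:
 h(z) = C1 - 3*z^4/16 - 8*z^3/21 + 2*z*acos(z) - 3*z/8 - 2*sqrt(1 - z^2)


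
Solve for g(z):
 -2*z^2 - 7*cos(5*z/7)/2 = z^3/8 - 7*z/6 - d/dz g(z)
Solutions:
 g(z) = C1 + z^4/32 + 2*z^3/3 - 7*z^2/12 + 49*sin(5*z/7)/10


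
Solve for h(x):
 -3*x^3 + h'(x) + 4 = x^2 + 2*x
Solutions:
 h(x) = C1 + 3*x^4/4 + x^3/3 + x^2 - 4*x


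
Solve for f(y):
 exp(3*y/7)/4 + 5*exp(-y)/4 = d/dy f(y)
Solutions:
 f(y) = C1 + 7*exp(3*y/7)/12 - 5*exp(-y)/4


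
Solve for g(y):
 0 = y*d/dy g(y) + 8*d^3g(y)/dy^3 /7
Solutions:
 g(y) = C1 + Integral(C2*airyai(-7^(1/3)*y/2) + C3*airybi(-7^(1/3)*y/2), y)


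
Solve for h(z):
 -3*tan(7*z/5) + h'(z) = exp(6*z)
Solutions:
 h(z) = C1 + exp(6*z)/6 - 15*log(cos(7*z/5))/7


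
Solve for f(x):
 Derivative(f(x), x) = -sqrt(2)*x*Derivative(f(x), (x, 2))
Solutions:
 f(x) = C1 + C2*x^(1 - sqrt(2)/2)


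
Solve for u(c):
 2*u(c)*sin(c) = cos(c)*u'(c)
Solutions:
 u(c) = C1/cos(c)^2


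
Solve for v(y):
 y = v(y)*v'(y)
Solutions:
 v(y) = -sqrt(C1 + y^2)
 v(y) = sqrt(C1 + y^2)


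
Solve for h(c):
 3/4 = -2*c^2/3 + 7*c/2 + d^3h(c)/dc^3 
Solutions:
 h(c) = C1 + C2*c + C3*c^2 + c^5/90 - 7*c^4/48 + c^3/8


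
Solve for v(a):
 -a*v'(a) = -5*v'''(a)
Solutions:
 v(a) = C1 + Integral(C2*airyai(5^(2/3)*a/5) + C3*airybi(5^(2/3)*a/5), a)


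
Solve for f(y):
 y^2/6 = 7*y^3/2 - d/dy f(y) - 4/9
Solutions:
 f(y) = C1 + 7*y^4/8 - y^3/18 - 4*y/9


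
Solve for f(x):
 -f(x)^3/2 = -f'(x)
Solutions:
 f(x) = -sqrt(-1/(C1 + x))
 f(x) = sqrt(-1/(C1 + x))


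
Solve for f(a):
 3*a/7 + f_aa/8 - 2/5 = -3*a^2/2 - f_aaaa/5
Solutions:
 f(a) = C1 + C2*a + C3*sin(sqrt(10)*a/4) + C4*cos(sqrt(10)*a/4) - a^4 - 4*a^3/7 + 104*a^2/5


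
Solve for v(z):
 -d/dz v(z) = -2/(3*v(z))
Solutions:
 v(z) = -sqrt(C1 + 12*z)/3
 v(z) = sqrt(C1 + 12*z)/3


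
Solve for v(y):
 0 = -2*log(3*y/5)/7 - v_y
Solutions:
 v(y) = C1 - 2*y*log(y)/7 - 2*y*log(3)/7 + 2*y/7 + 2*y*log(5)/7


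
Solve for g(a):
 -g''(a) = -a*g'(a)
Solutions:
 g(a) = C1 + C2*erfi(sqrt(2)*a/2)


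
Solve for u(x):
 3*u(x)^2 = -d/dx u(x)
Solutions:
 u(x) = 1/(C1 + 3*x)


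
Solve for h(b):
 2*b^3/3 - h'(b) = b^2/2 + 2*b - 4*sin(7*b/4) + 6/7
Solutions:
 h(b) = C1 + b^4/6 - b^3/6 - b^2 - 6*b/7 - 16*cos(7*b/4)/7


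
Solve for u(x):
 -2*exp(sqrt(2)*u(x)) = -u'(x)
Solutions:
 u(x) = sqrt(2)*(2*log(-1/(C1 + 2*x)) - log(2))/4


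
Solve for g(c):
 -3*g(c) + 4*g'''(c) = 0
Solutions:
 g(c) = C3*exp(6^(1/3)*c/2) + (C1*sin(2^(1/3)*3^(5/6)*c/4) + C2*cos(2^(1/3)*3^(5/6)*c/4))*exp(-6^(1/3)*c/4)


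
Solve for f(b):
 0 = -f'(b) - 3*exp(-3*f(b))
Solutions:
 f(b) = log(C1 - 9*b)/3
 f(b) = log((-3^(1/3) - 3^(5/6)*I)*(C1 - 3*b)^(1/3)/2)
 f(b) = log((-3^(1/3) + 3^(5/6)*I)*(C1 - 3*b)^(1/3)/2)


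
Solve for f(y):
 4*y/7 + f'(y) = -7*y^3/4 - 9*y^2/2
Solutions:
 f(y) = C1 - 7*y^4/16 - 3*y^3/2 - 2*y^2/7


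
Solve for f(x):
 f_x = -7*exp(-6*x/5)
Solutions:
 f(x) = C1 + 35*exp(-6*x/5)/6


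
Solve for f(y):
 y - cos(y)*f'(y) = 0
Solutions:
 f(y) = C1 + Integral(y/cos(y), y)


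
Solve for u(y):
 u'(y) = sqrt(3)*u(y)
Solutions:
 u(y) = C1*exp(sqrt(3)*y)


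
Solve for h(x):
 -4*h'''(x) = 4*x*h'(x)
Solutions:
 h(x) = C1 + Integral(C2*airyai(-x) + C3*airybi(-x), x)


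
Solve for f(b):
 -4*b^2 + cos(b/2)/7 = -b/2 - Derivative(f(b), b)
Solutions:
 f(b) = C1 + 4*b^3/3 - b^2/4 - 2*sin(b/2)/7


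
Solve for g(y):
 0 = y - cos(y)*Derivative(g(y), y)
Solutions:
 g(y) = C1 + Integral(y/cos(y), y)


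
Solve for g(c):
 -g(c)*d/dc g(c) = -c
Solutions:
 g(c) = -sqrt(C1 + c^2)
 g(c) = sqrt(C1 + c^2)


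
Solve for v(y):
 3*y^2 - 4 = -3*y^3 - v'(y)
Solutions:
 v(y) = C1 - 3*y^4/4 - y^3 + 4*y


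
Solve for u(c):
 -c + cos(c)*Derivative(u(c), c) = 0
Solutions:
 u(c) = C1 + Integral(c/cos(c), c)


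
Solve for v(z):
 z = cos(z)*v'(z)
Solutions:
 v(z) = C1 + Integral(z/cos(z), z)


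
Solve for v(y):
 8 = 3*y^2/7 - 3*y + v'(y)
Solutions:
 v(y) = C1 - y^3/7 + 3*y^2/2 + 8*y


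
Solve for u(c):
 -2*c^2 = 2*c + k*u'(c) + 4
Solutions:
 u(c) = C1 - 2*c^3/(3*k) - c^2/k - 4*c/k


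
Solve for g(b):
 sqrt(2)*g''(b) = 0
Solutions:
 g(b) = C1 + C2*b


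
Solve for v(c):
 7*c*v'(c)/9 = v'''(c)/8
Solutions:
 v(c) = C1 + Integral(C2*airyai(2*21^(1/3)*c/3) + C3*airybi(2*21^(1/3)*c/3), c)


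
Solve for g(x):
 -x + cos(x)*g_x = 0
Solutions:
 g(x) = C1 + Integral(x/cos(x), x)


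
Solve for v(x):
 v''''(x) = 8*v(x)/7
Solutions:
 v(x) = C1*exp(-14^(3/4)*x/7) + C2*exp(14^(3/4)*x/7) + C3*sin(14^(3/4)*x/7) + C4*cos(14^(3/4)*x/7)


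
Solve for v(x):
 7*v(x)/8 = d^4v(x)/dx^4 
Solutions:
 v(x) = C1*exp(-14^(1/4)*x/2) + C2*exp(14^(1/4)*x/2) + C3*sin(14^(1/4)*x/2) + C4*cos(14^(1/4)*x/2)


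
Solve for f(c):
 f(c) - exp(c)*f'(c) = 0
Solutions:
 f(c) = C1*exp(-exp(-c))


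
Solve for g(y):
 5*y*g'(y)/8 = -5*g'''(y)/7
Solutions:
 g(y) = C1 + Integral(C2*airyai(-7^(1/3)*y/2) + C3*airybi(-7^(1/3)*y/2), y)


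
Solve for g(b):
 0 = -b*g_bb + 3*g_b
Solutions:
 g(b) = C1 + C2*b^4


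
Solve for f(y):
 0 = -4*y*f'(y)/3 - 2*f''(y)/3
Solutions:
 f(y) = C1 + C2*erf(y)


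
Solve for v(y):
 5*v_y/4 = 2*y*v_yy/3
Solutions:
 v(y) = C1 + C2*y^(23/8)


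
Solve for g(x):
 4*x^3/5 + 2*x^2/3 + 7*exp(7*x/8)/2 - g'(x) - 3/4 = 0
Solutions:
 g(x) = C1 + x^4/5 + 2*x^3/9 - 3*x/4 + 4*exp(7*x/8)


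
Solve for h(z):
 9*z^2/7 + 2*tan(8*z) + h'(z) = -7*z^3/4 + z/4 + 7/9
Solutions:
 h(z) = C1 - 7*z^4/16 - 3*z^3/7 + z^2/8 + 7*z/9 + log(cos(8*z))/4


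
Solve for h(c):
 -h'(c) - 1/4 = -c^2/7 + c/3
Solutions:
 h(c) = C1 + c^3/21 - c^2/6 - c/4


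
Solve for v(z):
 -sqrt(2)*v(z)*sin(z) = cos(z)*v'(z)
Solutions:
 v(z) = C1*cos(z)^(sqrt(2))


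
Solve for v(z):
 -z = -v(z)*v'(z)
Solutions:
 v(z) = -sqrt(C1 + z^2)
 v(z) = sqrt(C1 + z^2)


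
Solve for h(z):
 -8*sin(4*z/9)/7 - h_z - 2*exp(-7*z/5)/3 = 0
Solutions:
 h(z) = C1 + 18*cos(4*z/9)/7 + 10*exp(-7*z/5)/21


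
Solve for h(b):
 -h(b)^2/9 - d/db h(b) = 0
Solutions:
 h(b) = 9/(C1 + b)


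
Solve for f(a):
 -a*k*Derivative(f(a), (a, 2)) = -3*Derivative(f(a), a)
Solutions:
 f(a) = C1 + a^(((re(k) + 3)*re(k) + im(k)^2)/(re(k)^2 + im(k)^2))*(C2*sin(3*log(a)*Abs(im(k))/(re(k)^2 + im(k)^2)) + C3*cos(3*log(a)*im(k)/(re(k)^2 + im(k)^2)))


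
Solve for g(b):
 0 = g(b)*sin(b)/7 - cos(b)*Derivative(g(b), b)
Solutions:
 g(b) = C1/cos(b)^(1/7)


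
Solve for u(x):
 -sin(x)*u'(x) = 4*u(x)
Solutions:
 u(x) = C1*(cos(x)^2 + 2*cos(x) + 1)/(cos(x)^2 - 2*cos(x) + 1)


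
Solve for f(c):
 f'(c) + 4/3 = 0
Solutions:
 f(c) = C1 - 4*c/3


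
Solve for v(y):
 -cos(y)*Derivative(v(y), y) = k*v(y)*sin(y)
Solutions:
 v(y) = C1*exp(k*log(cos(y)))


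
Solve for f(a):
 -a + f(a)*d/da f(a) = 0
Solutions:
 f(a) = -sqrt(C1 + a^2)
 f(a) = sqrt(C1 + a^2)


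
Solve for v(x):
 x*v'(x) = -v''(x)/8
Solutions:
 v(x) = C1 + C2*erf(2*x)


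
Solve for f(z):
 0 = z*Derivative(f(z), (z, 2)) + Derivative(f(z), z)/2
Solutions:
 f(z) = C1 + C2*sqrt(z)


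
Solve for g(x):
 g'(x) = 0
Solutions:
 g(x) = C1


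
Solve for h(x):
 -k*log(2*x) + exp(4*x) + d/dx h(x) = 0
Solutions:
 h(x) = C1 + k*x*log(x) + k*x*(-1 + log(2)) - exp(4*x)/4


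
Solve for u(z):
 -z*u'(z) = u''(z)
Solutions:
 u(z) = C1 + C2*erf(sqrt(2)*z/2)


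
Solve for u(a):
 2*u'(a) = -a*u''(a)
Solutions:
 u(a) = C1 + C2/a


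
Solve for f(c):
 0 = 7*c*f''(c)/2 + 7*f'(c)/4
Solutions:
 f(c) = C1 + C2*sqrt(c)


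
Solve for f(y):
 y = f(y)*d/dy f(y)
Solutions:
 f(y) = -sqrt(C1 + y^2)
 f(y) = sqrt(C1 + y^2)


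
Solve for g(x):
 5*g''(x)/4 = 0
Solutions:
 g(x) = C1 + C2*x


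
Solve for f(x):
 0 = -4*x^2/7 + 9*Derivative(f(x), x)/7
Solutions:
 f(x) = C1 + 4*x^3/27


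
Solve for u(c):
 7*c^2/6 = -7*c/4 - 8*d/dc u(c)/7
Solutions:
 u(c) = C1 - 49*c^3/144 - 49*c^2/64


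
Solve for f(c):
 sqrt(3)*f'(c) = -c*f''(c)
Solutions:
 f(c) = C1 + C2*c^(1 - sqrt(3))


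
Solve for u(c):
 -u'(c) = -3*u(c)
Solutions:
 u(c) = C1*exp(3*c)


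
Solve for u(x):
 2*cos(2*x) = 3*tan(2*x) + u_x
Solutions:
 u(x) = C1 + 3*log(cos(2*x))/2 + sin(2*x)


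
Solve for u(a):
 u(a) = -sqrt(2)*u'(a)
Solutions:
 u(a) = C1*exp(-sqrt(2)*a/2)


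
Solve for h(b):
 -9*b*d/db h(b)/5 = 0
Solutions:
 h(b) = C1


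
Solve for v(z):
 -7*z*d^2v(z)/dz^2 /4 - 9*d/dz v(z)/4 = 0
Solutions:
 v(z) = C1 + C2/z^(2/7)


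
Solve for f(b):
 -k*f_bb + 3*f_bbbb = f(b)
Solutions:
 f(b) = C1*exp(-sqrt(6)*b*sqrt(k - sqrt(k^2 + 12))/6) + C2*exp(sqrt(6)*b*sqrt(k - sqrt(k^2 + 12))/6) + C3*exp(-sqrt(6)*b*sqrt(k + sqrt(k^2 + 12))/6) + C4*exp(sqrt(6)*b*sqrt(k + sqrt(k^2 + 12))/6)


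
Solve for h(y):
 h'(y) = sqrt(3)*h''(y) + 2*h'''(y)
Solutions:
 h(y) = C1 + C2*exp(y*(-sqrt(3) + sqrt(11))/4) + C3*exp(-y*(sqrt(3) + sqrt(11))/4)


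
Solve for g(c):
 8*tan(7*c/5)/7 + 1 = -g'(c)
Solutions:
 g(c) = C1 - c + 40*log(cos(7*c/5))/49


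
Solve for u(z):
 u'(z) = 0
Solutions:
 u(z) = C1


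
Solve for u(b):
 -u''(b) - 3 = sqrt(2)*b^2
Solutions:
 u(b) = C1 + C2*b - sqrt(2)*b^4/12 - 3*b^2/2


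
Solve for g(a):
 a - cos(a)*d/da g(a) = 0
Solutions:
 g(a) = C1 + Integral(a/cos(a), a)


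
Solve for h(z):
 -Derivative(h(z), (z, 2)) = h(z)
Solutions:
 h(z) = C1*sin(z) + C2*cos(z)


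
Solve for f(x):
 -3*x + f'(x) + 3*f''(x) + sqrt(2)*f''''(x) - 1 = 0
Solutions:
 f(x) = C1 + C2*exp(x*(-2*2^(1/6)/(sqrt(2) + 2*sqrt(1/2 + sqrt(2)))^(1/3) + 2^(1/3)*(sqrt(2) + 2*sqrt(1/2 + sqrt(2)))^(1/3))/4)*sin(sqrt(3)*x*(18*2^(1/6)/(27*sqrt(2) + 2*sqrt(729/2 + 729*sqrt(2)))^(1/3) + 2^(1/3)*(27*sqrt(2) + 2*sqrt(729/2 + 729*sqrt(2)))^(1/3))/12) + C3*exp(x*(-2*2^(1/6)/(sqrt(2) + 2*sqrt(1/2 + sqrt(2)))^(1/3) + 2^(1/3)*(sqrt(2) + 2*sqrt(1/2 + sqrt(2)))^(1/3))/4)*cos(sqrt(3)*x*(18*2^(1/6)/(27*sqrt(2) + 2*sqrt(729/2 + 729*sqrt(2)))^(1/3) + 2^(1/3)*(27*sqrt(2) + 2*sqrt(729/2 + 729*sqrt(2)))^(1/3))/12) + C4*exp(x*(-2^(1/3)*(sqrt(2) + 2*sqrt(1/2 + sqrt(2)))^(1/3)/2 + 2^(1/6)/(sqrt(2) + 2*sqrt(1/2 + sqrt(2)))^(1/3))) + 3*x^2/2 - 8*x


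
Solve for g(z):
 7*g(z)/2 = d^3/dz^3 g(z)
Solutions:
 g(z) = C3*exp(2^(2/3)*7^(1/3)*z/2) + (C1*sin(2^(2/3)*sqrt(3)*7^(1/3)*z/4) + C2*cos(2^(2/3)*sqrt(3)*7^(1/3)*z/4))*exp(-2^(2/3)*7^(1/3)*z/4)
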